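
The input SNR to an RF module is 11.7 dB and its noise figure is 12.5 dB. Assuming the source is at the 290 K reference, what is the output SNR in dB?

By definition F = SNR_in/SNR_out, so in dB: SNR_out = SNR_in − NF
SNR_out = 11.7 − 12.5 = −0.8 dB

−0.8 dB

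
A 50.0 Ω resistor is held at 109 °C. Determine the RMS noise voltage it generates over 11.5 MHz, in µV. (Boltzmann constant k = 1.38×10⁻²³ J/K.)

3.48 µV

T = 109 °C + 273.15 = 382.15 K
V_n = √(4kTRB)
4kTRB = 4 × 1.38×10⁻²³ × 382.15 × 5.00×10¹ × 1.15×10⁷ = 1.21×10⁻¹¹ V²
V_n = √(1.21×10⁻¹¹) = 3.48×10⁻⁶ V = 3.48 µV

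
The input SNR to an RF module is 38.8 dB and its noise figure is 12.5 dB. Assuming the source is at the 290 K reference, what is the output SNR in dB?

26.3 dB

By definition F = SNR_in/SNR_out, so in dB: SNR_out = SNR_in − NF
SNR_out = 38.8 − 12.5 = 26.3 dB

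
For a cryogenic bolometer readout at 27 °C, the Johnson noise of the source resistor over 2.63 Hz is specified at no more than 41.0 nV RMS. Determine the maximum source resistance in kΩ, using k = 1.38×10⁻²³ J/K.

T = 27 °C + 273.15 = 300.15 K
Johnson–Nyquist: V_n = √(4kTRB) ⇒ R = V_n² / (4kTB)
4kTB = 4 × 1.38×10⁻²³ × 300.15 × 2.63×10⁰ = 4.36×10⁻²⁰
R = (4.10×10⁻⁸)² / 4.36×10⁻²⁰ = 3.86×10⁴ Ω = 38.6 kΩ

38.6 kΩ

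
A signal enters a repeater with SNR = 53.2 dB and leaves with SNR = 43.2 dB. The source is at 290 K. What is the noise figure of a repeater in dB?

10.0 dB

NF (dB) = SNR_in(dB) − SNR_out(dB) when the source is at T₀
NF = 53.2 − 43.2 = 10.0 dB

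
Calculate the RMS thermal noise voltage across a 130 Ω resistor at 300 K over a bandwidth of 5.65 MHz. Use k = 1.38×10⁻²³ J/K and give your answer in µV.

3.49 µV

V_n = √(4kTRB)
4kTRB = 4 × 1.38×10⁻²³ × 300 × 1.30×10² × 5.65×10⁶ = 1.22×10⁻¹¹ V²
V_n = √(1.22×10⁻¹¹) = 3.49×10⁻⁶ V = 3.49 µV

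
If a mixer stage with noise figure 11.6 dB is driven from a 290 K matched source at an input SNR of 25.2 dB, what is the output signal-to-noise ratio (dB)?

13.6 dB

By definition F = SNR_in/SNR_out, so in dB: SNR_out = SNR_in − NF
SNR_out = 25.2 − 11.6 = 13.6 dB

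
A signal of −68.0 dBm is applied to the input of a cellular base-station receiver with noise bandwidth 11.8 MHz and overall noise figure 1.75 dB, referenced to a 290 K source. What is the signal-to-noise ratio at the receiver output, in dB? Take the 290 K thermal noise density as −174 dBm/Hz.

33.5 dB

Noise floor: N = −174 + 10 log₁₀(B) + NF
10 log₁₀(1.18×10⁷) = 70.72 dB
N = −174 + 70.72 + 1.75 = −101.53 dBm
SNR = P_sig − N = −68.0 − (−101.53) = 33.53 dB → 33.5 dB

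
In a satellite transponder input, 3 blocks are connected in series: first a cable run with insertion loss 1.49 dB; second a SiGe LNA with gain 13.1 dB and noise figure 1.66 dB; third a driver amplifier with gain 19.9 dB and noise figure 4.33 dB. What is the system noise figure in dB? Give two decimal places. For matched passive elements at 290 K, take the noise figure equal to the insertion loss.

Convert to linear (a loss of L dB is a gain of −L dB): F_i = 10^(NF_i/10), G_i = 10^(G_i,dB/10)
  Stage 1: F_1 = 10^(1.49/10) = 1.409, G_1 = 10^(−1.49/10) = 0.7096
  Stage 2: F_2 = 10^(1.66/10) = 1.466, G_2 = 10^(13.1/10) = 20.42
  Stage 3: F_3 = 10^(4.33/10) = 2.710, G_3 = 10^(19.9/10) = 97.72
Friis cascade:
  F = 1.409 + (1.466 − 1)/0.7096 + (2.710 − 1)/14.49 = 2.183
NF = 10 log₁₀(2.183) = 3.39 dB

3.39 dB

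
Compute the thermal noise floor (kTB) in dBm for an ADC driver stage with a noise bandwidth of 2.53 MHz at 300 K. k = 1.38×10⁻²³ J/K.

P_n = kTB = 1.38×10⁻²³ × 300 × 2.53×10⁶ = 1.05×10⁻¹⁴ W
In dBm: 10 log₁₀(1.05×10⁻¹⁴ / 10⁻³) = −109.8 dBm

−109.8 dBm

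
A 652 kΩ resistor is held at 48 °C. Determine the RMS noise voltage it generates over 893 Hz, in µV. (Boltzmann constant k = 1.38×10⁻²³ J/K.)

3.21 µV

T = 48 °C + 273.15 = 321.15 K
V_n = √(4kTRB)
4kTRB = 4 × 1.38×10⁻²³ × 321.15 × 6.52×10⁵ × 8.93×10² = 1.03×10⁻¹¹ V²
V_n = √(1.03×10⁻¹¹) = 3.21×10⁻⁶ V = 3.21 µV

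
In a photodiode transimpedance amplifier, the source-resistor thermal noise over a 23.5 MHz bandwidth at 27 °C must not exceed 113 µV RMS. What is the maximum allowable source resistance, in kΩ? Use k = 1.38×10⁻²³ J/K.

T = 27 °C + 273.15 = 300.15 K
Johnson–Nyquist: V_n = √(4kTRB) ⇒ R = V_n² / (4kTB)
4kTB = 4 × 1.38×10⁻²³ × 300.15 × 2.35×10⁷ = 3.89×10⁻¹³
R = (1.13×10⁻⁴)² / 3.89×10⁻¹³ = 3.28×10⁴ Ω = 32.8 kΩ

32.8 kΩ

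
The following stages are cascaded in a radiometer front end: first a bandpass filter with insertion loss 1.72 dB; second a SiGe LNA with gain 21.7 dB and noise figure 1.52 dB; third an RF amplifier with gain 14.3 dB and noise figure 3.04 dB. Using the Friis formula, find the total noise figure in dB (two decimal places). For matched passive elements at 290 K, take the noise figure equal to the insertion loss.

Convert to linear (a loss of L dB is a gain of −L dB): F_i = 10^(NF_i/10), G_i = 10^(G_i,dB/10)
  Stage 1: F_1 = 10^(1.72/10) = 1.486, G_1 = 10^(−1.72/10) = 0.6730
  Stage 2: F_2 = 10^(1.52/10) = 1.419, G_2 = 10^(21.7/10) = 147.9
  Stage 3: F_3 = 10^(3.04/10) = 2.014, G_3 = 10^(14.3/10) = 26.92
Friis cascade:
  F = 1.486 + (1.419 − 1)/0.6730 + (2.014 − 1)/99.54 = 2.119
NF = 10 log₁₀(2.119) = 3.26 dB

3.26 dB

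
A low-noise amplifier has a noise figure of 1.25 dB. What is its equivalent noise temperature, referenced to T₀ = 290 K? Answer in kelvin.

F = 10^(1.25/10) = 1.33352
T_e = (F − 1)·T₀ = (1.33352 − 1) × 290 = 96.7 K

96.7 K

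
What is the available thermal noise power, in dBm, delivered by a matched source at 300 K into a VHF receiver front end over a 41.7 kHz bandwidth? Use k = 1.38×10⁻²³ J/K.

−127.6 dBm

P_n = kTB = 1.38×10⁻²³ × 300 × 4.17×10⁴ = 1.73×10⁻¹⁶ W
In dBm: 10 log₁₀(1.73×10⁻¹⁶ / 10⁻³) = −127.6 dBm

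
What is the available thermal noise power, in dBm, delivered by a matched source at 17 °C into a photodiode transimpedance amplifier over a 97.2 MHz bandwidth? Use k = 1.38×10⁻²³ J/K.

T = 17 °C + 273.15 = 290.15 K
P_n = kTB = 1.38×10⁻²³ × 290.15 × 9.72×10⁷ = 3.89×10⁻¹³ W
In dBm: 10 log₁₀(3.89×10⁻¹³ / 10⁻³) = −94.1 dBm

−94.1 dBm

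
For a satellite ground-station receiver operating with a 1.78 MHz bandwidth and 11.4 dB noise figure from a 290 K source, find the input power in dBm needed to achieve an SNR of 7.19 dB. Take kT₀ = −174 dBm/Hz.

Sensitivity = −174 + 10 log₁₀(B) + NF + SNR_min
= −174 + 62.5 + 11.4 + 7.19
= −92.91 dBm → −92.9 dBm

−92.9 dBm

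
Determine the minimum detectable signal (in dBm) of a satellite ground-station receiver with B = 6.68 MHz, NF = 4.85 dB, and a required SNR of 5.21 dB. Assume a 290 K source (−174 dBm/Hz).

−95.7 dBm

Sensitivity = −174 + 10 log₁₀(B) + NF + SNR_min
= −174 + 68.25 + 4.85 + 5.21
= −95.69 dBm → −95.7 dBm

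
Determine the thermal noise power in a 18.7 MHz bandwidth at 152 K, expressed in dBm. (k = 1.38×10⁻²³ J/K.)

P_n = kTB = 1.38×10⁻²³ × 152 × 1.87×10⁷ = 3.92×10⁻¹⁴ W
In dBm: 10 log₁₀(3.92×10⁻¹⁴ / 10⁻³) = −104.1 dBm

−104.1 dBm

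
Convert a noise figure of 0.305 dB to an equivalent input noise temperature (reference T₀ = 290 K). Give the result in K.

21.1 K

F = 10^(0.305/10) = 1.07275
T_e = (F − 1)·T₀ = (1.07275 − 1) × 290 = 21.1 K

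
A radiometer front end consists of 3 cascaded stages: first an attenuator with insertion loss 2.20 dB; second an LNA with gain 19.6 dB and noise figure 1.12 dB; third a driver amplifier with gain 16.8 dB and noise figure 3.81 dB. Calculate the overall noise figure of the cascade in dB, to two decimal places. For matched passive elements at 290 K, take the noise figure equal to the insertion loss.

Convert to linear (a loss of L dB is a gain of −L dB): F_i = 10^(NF_i/10), G_i = 10^(G_i,dB/10)
  Stage 1: F_1 = 10^(2.20/10) = 1.660, G_1 = 10^(−2.20/10) = 0.6026
  Stage 2: F_2 = 10^(1.12/10) = 1.294, G_2 = 10^(19.6/10) = 91.20
  Stage 3: F_3 = 10^(3.81/10) = 2.404, G_3 = 10^(16.8/10) = 47.86
Friis cascade:
  F = 1.660 + (1.294 − 1)/0.6026 + (2.404 − 1)/54.95 = 2.173
NF = 10 log₁₀(2.173) = 3.37 dB

3.37 dB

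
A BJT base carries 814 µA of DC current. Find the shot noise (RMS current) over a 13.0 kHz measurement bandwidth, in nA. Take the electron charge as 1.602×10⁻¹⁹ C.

1.84 nA

I_n = √(2qI·B)
2qI·B = 2 × 1.602×10⁻¹⁹ × 8.14×10⁻⁴ × 1.30×10⁴ = 3.39×10⁻¹⁸ A²
I_n = √(3.39×10⁻¹⁸) = 1.84×10⁻⁹ A = 1.84 nA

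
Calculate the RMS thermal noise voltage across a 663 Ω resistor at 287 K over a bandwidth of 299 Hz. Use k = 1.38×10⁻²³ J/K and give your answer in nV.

V_n = √(4kTRB)
4kTRB = 4 × 1.38×10⁻²³ × 287 × 6.63×10² × 2.99×10² = 3.14×10⁻¹⁵ V²
V_n = √(3.14×10⁻¹⁵) = 5.60×10⁻⁸ V = 56.0 nV

56.0 nV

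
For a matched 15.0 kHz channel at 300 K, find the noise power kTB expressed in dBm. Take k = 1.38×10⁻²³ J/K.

P_n = kTB = 1.38×10⁻²³ × 300 × 1.50×10⁴ = 6.21×10⁻¹⁷ W
In dBm: 10 log₁₀(6.21×10⁻¹⁷ / 10⁻³) = −132.1 dBm

−132.1 dBm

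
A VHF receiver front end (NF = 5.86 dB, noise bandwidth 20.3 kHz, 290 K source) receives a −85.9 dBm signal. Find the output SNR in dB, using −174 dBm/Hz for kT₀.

39.2 dB

Noise floor: N = −174 + 10 log₁₀(B) + NF
10 log₁₀(2.03×10⁴) = 43.07 dB
N = −174 + 43.07 + 5.86 = −125.07 dBm
SNR = P_sig − N = −85.9 − (−125.07) = 39.17 dB → 39.2 dB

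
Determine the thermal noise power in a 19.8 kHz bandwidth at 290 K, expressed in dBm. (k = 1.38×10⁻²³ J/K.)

−131.0 dBm

P_n = kTB = 1.38×10⁻²³ × 290 × 1.98×10⁴ = 7.92×10⁻¹⁷ W
In dBm: 10 log₁₀(7.92×10⁻¹⁷ / 10⁻³) = −131.0 dBm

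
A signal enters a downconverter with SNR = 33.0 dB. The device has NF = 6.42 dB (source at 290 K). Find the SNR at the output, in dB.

By definition F = SNR_in/SNR_out, so in dB: SNR_out = SNR_in − NF
SNR_out = 33.0 − 6.42 = 26.58 dB

26.58 dB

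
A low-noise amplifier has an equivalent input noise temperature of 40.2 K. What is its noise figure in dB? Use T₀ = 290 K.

0.564 dB

F = 1 + T_e/T₀ = 1 + 40.2/290 = 1.13862
NF = 10 log₁₀(1.13862) = 0.564 dB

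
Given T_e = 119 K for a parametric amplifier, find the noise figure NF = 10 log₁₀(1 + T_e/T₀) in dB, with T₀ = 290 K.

1.49 dB

F = 1 + T_e/T₀ = 1 + 119/290 = 1.41034
NF = 10 log₁₀(1.41034) = 1.49 dB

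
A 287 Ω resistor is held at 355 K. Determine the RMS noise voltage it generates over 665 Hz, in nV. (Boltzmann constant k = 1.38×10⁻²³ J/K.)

V_n = √(4kTRB)
4kTRB = 4 × 1.38×10⁻²³ × 355 × 2.87×10² × 6.65×10² = 3.74×10⁻¹⁵ V²
V_n = √(3.74×10⁻¹⁵) = 6.12×10⁻⁸ V = 61.2 nV

61.2 nV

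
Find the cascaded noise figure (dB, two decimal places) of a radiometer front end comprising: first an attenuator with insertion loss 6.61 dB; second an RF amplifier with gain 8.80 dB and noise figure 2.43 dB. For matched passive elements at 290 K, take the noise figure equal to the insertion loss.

Convert to linear (a loss of L dB is a gain of −L dB): F_i = 10^(NF_i/10), G_i = 10^(G_i,dB/10)
  Stage 1: F_1 = 10^(6.61/10) = 4.581, G_1 = 10^(−6.61/10) = 0.2183
  Stage 2: F_2 = 10^(2.43/10) = 1.750, G_2 = 10^(8.80/10) = 7.586
Friis cascade:
  F = 4.581 + (1.750 − 1)/0.2183 = 8.017
NF = 10 log₁₀(8.017) = 9.04 dB

9.04 dB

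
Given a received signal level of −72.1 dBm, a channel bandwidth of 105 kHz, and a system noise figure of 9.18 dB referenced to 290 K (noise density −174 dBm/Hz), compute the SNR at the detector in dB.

42.5 dB

Noise floor: N = −174 + 10 log₁₀(B) + NF
10 log₁₀(1.05×10⁵) = 50.21 dB
N = −174 + 50.21 + 9.18 = −114.61 dBm
SNR = P_sig − N = −72.1 − (−114.61) = 42.51 dB → 42.5 dB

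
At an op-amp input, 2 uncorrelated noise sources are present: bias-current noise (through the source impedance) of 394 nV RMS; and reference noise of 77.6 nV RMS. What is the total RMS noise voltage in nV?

Uncorrelated sources add in power (mean-square): V_tot = √(ΣV_i²)
V_tot = √[(3.94×10⁻⁷)² + (7.76×10⁻⁸)²] = 4.02×10⁻⁷ V = 402 nV

402 nV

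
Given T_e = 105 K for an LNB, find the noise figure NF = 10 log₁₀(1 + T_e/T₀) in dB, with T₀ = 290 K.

1.34 dB

F = 1 + T_e/T₀ = 1 + 105/290 = 1.36207
NF = 10 log₁₀(1.36207) = 1.34 dB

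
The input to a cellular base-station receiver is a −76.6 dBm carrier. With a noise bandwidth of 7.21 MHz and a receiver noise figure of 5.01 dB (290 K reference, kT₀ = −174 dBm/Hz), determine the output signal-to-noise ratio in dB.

23.8 dB

Noise floor: N = −174 + 10 log₁₀(B) + NF
10 log₁₀(7.21×10⁶) = 68.58 dB
N = −174 + 68.58 + 5.01 = −100.41 dBm
SNR = P_sig − N = −76.6 − (−100.41) = 23.81 dB → 23.8 dB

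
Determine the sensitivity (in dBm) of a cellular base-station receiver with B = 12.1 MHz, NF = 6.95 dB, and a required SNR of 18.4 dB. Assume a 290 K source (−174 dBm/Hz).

−77.8 dBm

Sensitivity = −174 + 10 log₁₀(B) + NF + SNR_min
= −174 + 70.83 + 6.95 + 18.4
= −77.82 dBm → −77.8 dBm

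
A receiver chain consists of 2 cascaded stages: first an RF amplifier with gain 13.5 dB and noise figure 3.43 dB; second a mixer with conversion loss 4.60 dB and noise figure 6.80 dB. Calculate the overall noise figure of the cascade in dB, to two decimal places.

3.75 dB

Convert to linear (a loss of L dB is a gain of −L dB): F_i = 10^(NF_i/10), G_i = 10^(G_i,dB/10)
  Stage 1: F_1 = 10^(3.43/10) = 2.203, G_1 = 10^(13.5/10) = 22.39
  Stage 2: F_2 = 10^(6.80/10) = 4.786, G_2 = 10^(−4.60/10) = 0.3467
Friis cascade:
  F = 2.203 + (4.786 − 1)/22.39 = 2.372
NF = 10 log₁₀(2.372) = 3.75 dB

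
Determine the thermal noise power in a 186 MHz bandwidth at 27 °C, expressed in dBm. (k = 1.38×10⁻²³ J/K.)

−91.1 dBm

T = 27 °C + 273.15 = 300.15 K
P_n = kTB = 1.38×10⁻²³ × 300.15 × 1.86×10⁸ = 7.70×10⁻¹³ W
In dBm: 10 log₁₀(7.70×10⁻¹³ / 10⁻³) = −91.1 dBm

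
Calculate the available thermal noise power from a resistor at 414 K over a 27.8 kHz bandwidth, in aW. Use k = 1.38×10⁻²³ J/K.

159 aW

P_n = kTB = 1.38×10⁻²³ × 414 × 2.78×10⁴ = 1.59×10⁻¹⁶ W = 159 aW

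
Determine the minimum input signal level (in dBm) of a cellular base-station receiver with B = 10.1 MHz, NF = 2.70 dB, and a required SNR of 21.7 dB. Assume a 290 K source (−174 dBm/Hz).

−79.6 dBm

Sensitivity = −174 + 10 log₁₀(B) + NF + SNR_min
= −174 + 70.04 + 2.70 + 21.7
= −79.56 dBm → −79.6 dBm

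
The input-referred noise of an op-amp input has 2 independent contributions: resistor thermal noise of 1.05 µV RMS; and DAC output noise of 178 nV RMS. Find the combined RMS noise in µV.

1.06 µV

Uncorrelated sources add in power (mean-square): V_tot = √(ΣV_i²)
V_tot = √[(1.05×10⁻⁶)² + (1.78×10⁻⁷)²] = 1.06×10⁻⁶ V = 1.06 µV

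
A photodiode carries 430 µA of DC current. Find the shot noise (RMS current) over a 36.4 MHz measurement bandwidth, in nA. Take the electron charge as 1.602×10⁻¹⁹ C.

I_n = √(2qI·B)
2qI·B = 2 × 1.602×10⁻¹⁹ × 4.30×10⁻⁴ × 3.64×10⁷ = 5.01×10⁻¹⁵ A²
I_n = √(5.01×10⁻¹⁵) = 7.08×10⁻⁸ A = 70.8 nA

70.8 nA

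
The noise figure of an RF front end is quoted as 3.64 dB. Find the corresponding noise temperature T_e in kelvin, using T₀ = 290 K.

F = 10^(3.64/10) = 2.31206
T_e = (F − 1)·T₀ = (2.31206 − 1) × 290 = 380 K

380 K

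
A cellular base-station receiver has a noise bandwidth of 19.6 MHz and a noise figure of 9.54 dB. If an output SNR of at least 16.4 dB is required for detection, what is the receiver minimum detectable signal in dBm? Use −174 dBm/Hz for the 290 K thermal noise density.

−75.1 dBm

Sensitivity = −174 + 10 log₁₀(B) + NF + SNR_min
= −174 + 72.92 + 9.54 + 16.4
= −75.14 dBm → −75.1 dBm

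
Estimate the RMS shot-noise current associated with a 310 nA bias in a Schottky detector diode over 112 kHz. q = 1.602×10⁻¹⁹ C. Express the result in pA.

105 pA

I_n = √(2qI·B)
2qI·B = 2 × 1.602×10⁻¹⁹ × 3.10×10⁻⁷ × 1.12×10⁵ = 1.11×10⁻²⁰ A²
I_n = √(1.11×10⁻²⁰) = 1.05×10⁻¹⁰ A = 105 pA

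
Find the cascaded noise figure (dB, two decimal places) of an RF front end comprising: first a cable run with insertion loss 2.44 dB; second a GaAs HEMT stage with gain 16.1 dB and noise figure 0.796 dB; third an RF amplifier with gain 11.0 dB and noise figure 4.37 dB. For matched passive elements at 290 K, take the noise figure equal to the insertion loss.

Convert to linear (a loss of L dB is a gain of −L dB): F_i = 10^(NF_i/10), G_i = 10^(G_i,dB/10)
  Stage 1: F_1 = 10^(2.44/10) = 1.754, G_1 = 10^(−2.44/10) = 0.5702
  Stage 2: F_2 = 10^(0.796/10) = 1.201, G_2 = 10^(16.1/10) = 40.74
  Stage 3: F_3 = 10^(4.37/10) = 2.735, G_3 = 10^(11.0/10) = 12.59
Friis cascade:
  F = 1.754 + (1.201 − 1)/0.5702 + (2.735 − 1)/23.23 = 2.181
NF = 10 log₁₀(2.181) = 3.39 dB

3.39 dB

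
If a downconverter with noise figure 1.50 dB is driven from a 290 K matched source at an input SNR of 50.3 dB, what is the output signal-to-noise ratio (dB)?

By definition F = SNR_in/SNR_out, so in dB: SNR_out = SNR_in − NF
SNR_out = 50.3 − 1.50 = 48.80 dB

48.80 dB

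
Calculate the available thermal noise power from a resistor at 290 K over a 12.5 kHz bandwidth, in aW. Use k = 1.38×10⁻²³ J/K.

50.0 aW

P_n = kTB = 1.38×10⁻²³ × 290 × 1.25×10⁴ = 5.00×10⁻¹⁷ W = 50.0 aW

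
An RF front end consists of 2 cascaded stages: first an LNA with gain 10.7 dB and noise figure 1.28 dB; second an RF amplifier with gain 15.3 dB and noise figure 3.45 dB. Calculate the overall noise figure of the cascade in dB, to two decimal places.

Convert to linear (a loss of L dB is a gain of −L dB): F_i = 10^(NF_i/10), G_i = 10^(G_i,dB/10)
  Stage 1: F_1 = 10^(1.28/10) = 1.343, G_1 = 10^(10.7/10) = 11.75
  Stage 2: F_2 = 10^(3.45/10) = 2.213, G_2 = 10^(15.3/10) = 33.88
Friis cascade:
  F = 1.343 + (2.213 − 1)/11.75 = 1.446
NF = 10 log₁₀(1.446) = 1.60 dB

1.60 dB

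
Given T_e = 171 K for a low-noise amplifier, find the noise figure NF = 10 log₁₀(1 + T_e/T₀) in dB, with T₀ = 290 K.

F = 1 + T_e/T₀ = 1 + 171/290 = 1.58966
NF = 10 log₁₀(1.58966) = 2.01 dB

2.01 dB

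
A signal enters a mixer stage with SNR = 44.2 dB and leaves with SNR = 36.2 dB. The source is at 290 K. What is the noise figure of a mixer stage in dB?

8.0 dB

NF (dB) = SNR_in(dB) − SNR_out(dB) when the source is at T₀
NF = 44.2 − 36.2 = 8.0 dB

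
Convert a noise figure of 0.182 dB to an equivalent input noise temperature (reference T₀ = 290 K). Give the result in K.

12.4 K

F = 10^(0.182/10) = 1.0428
T_e = (F − 1)·T₀ = (1.0428 − 1) × 290 = 12.4 K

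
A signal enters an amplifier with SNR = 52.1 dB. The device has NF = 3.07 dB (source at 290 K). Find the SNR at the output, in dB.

By definition F = SNR_in/SNR_out, so in dB: SNR_out = SNR_in − NF
SNR_out = 52.1 − 3.07 = 49.03 dB

49.03 dB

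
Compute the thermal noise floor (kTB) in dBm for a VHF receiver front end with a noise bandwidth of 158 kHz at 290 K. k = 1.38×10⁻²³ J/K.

P_n = kTB = 1.38×10⁻²³ × 290 × 1.58×10⁵ = 6.32×10⁻¹⁶ W
In dBm: 10 log₁₀(6.32×10⁻¹⁶ / 10⁻³) = −122.0 dBm

−122.0 dBm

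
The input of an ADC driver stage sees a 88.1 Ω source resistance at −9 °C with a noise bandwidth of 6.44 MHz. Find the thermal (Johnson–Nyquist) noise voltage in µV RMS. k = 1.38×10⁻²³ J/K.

T = −9 °C + 273.15 = 264.15 K
V_n = √(4kTRB)
4kTRB = 4 × 1.38×10⁻²³ × 264.15 × 8.81×10¹ × 6.44×10⁶ = 8.27×10⁻¹² V²
V_n = √(8.27×10⁻¹²) = 2.88×10⁻⁶ V = 2.88 µV

2.88 µV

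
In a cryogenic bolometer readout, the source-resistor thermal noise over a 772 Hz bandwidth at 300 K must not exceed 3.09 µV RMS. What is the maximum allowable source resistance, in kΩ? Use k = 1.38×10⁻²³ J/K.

747 kΩ

Johnson–Nyquist: V_n = √(4kTRB) ⇒ R = V_n² / (4kTB)
4kTB = 4 × 1.38×10⁻²³ × 300 × 7.72×10² = 1.28×10⁻¹⁷
R = (3.09×10⁻⁶)² / 1.28×10⁻¹⁷ = 7.47×10⁵ Ω = 747 kΩ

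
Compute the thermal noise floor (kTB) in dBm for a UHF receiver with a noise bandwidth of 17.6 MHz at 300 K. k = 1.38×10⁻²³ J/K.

P_n = kTB = 1.38×10⁻²³ × 300 × 1.76×10⁷ = 7.29×10⁻¹⁴ W
In dBm: 10 log₁₀(7.29×10⁻¹⁴ / 10⁻³) = −101.4 dBm

−101.4 dBm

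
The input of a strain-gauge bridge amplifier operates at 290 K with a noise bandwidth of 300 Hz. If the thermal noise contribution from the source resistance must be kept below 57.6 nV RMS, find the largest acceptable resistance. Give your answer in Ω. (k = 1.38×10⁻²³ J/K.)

Johnson–Nyquist: V_n = √(4kTRB) ⇒ R = V_n² / (4kTB)
4kTB = 4 × 1.38×10⁻²³ × 290 × 3.00×10² = 4.80×10⁻¹⁸
R = (5.76×10⁻⁸)² / 4.80×10⁻¹⁸ = 6.91×10² Ω = 691 Ω

691 Ω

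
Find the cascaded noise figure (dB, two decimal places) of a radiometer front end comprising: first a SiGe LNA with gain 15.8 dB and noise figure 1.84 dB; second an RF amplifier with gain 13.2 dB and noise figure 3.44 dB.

Convert to linear (a loss of L dB is a gain of −L dB): F_i = 10^(NF_i/10), G_i = 10^(G_i,dB/10)
  Stage 1: F_1 = 10^(1.84/10) = 1.528, G_1 = 10^(15.8/10) = 38.02
  Stage 2: F_2 = 10^(3.44/10) = 2.208, G_2 = 10^(13.2/10) = 20.89
Friis cascade:
  F = 1.528 + (2.208 − 1)/38.02 = 1.559
NF = 10 log₁₀(1.559) = 1.93 dB

1.93 dB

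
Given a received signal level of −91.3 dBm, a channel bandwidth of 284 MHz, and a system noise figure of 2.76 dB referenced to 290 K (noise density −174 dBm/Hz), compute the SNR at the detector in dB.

−4.6 dB

Noise floor: N = −174 + 10 log₁₀(B) + NF
10 log₁₀(2.84×10⁸) = 84.53 dB
N = −174 + 84.53 + 2.76 = −86.71 dBm
SNR = P_sig − N = −91.3 − (−86.71) = −4.59 dB → −4.6 dB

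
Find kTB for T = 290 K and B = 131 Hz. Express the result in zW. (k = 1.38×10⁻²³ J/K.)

P_n = kTB = 1.38×10⁻²³ × 290 × 1.31×10² = 5.24×10⁻¹⁹ W = 524 zW

524 zW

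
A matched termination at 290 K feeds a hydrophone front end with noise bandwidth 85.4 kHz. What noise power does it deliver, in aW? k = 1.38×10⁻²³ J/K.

342 aW

P_n = kTB = 1.38×10⁻²³ × 290 × 8.54×10⁴ = 3.42×10⁻¹⁶ W = 342 aW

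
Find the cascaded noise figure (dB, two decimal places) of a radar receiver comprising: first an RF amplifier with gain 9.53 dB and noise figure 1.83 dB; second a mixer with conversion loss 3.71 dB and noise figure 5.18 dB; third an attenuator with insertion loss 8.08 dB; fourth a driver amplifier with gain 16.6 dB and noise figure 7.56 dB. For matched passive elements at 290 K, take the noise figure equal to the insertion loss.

Convert to linear (a loss of L dB is a gain of −L dB): F_i = 10^(NF_i/10), G_i = 10^(G_i,dB/10)
  Stage 1: F_1 = 10^(1.83/10) = 1.524, G_1 = 10^(9.53/10) = 8.974
  Stage 2: F_2 = 10^(5.18/10) = 3.296, G_2 = 10^(−3.71/10) = 0.4256
  Stage 3: F_3 = 10^(8.08/10) = 6.427, G_3 = 10^(−8.08/10) = 0.1556
  Stage 4: F_4 = 10^(7.56/10) = 5.702, G_4 = 10^(16.6/10) = 45.71
Friis cascade:
  F = 1.524 + (3.296 − 1)/8.974 + (6.427 − 1)/3.819 + (5.702 − 1)/0.5943 = 11.11
NF = 10 log₁₀(11.11) = 10.46 dB

10.46 dB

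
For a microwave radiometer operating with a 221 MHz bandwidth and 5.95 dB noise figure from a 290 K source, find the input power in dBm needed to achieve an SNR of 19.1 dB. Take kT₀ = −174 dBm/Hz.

Sensitivity = −174 + 10 log₁₀(B) + NF + SNR_min
= −174 + 83.44 + 5.95 + 19.1
= −65.51 dBm → −65.5 dBm

−65.5 dBm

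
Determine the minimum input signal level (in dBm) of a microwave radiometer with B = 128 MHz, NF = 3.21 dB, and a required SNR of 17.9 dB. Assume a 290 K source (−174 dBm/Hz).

Sensitivity = −174 + 10 log₁₀(B) + NF + SNR_min
= −174 + 81.07 + 3.21 + 17.9
= −71.82 dBm → −71.8 dBm

−71.8 dBm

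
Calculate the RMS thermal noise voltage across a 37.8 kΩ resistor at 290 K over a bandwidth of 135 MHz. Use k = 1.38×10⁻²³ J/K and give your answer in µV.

V_n = √(4kTRB)
4kTRB = 4 × 1.38×10⁻²³ × 290 × 3.78×10⁴ × 1.35×10⁸ = 8.17×10⁻⁸ V²
V_n = √(8.17×10⁻⁸) = 2.86×10⁻⁴ V = 286 µV

286 µV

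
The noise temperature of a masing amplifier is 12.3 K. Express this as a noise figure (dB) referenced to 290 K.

F = 1 + T_e/T₀ = 1 + 12.3/290 = 1.04241
NF = 10 log₁₀(1.04241) = 0.180 dB

0.180 dB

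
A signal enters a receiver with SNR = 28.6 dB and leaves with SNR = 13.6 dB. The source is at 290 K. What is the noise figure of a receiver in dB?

NF (dB) = SNR_in(dB) − SNR_out(dB) when the source is at T₀
NF = 28.6 − 13.6 = 15.0 dB

15.0 dB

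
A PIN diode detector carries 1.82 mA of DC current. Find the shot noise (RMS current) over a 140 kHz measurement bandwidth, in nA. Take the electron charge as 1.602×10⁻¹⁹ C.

I_n = √(2qI·B)
2qI·B = 2 × 1.602×10⁻¹⁹ × 1.82×10⁻³ × 1.40×10⁵ = 8.16×10⁻¹⁷ A²
I_n = √(8.16×10⁻¹⁷) = 9.04×10⁻⁹ A = 9.04 nA

9.04 nA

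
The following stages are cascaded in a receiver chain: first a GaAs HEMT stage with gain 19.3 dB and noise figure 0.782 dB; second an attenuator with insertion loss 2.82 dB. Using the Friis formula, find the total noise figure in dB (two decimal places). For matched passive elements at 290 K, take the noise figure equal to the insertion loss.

Convert to linear (a loss of L dB is a gain of −L dB): F_i = 10^(NF_i/10), G_i = 10^(G_i,dB/10)
  Stage 1: F_1 = 10^(0.782/10) = 1.197, G_1 = 10^(19.3/10) = 85.11
  Stage 2: F_2 = 10^(2.82/10) = 1.914, G_2 = 10^(−2.82/10) = 0.5224
Friis cascade:
  F = 1.197 + (1.914 − 1)/85.11 = 1.208
NF = 10 log₁₀(1.208) = 0.82 dB

0.82 dB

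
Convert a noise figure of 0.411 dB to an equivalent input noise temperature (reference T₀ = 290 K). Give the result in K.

28.8 K

F = 10^(0.411/10) = 1.09926
T_e = (F − 1)·T₀ = (1.09926 − 1) × 290 = 28.8 K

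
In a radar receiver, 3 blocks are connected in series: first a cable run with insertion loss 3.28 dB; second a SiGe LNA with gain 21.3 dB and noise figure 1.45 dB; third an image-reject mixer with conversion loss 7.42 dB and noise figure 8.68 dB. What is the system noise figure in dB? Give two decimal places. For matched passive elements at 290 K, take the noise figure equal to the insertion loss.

4.87 dB

Convert to linear (a loss of L dB is a gain of −L dB): F_i = 10^(NF_i/10), G_i = 10^(G_i,dB/10)
  Stage 1: F_1 = 10^(3.28/10) = 2.128, G_1 = 10^(−3.28/10) = 0.4699
  Stage 2: F_2 = 10^(1.45/10) = 1.396, G_2 = 10^(21.3/10) = 134.9
  Stage 3: F_3 = 10^(8.68/10) = 7.379, G_3 = 10^(−7.42/10) = 0.1811
Friis cascade:
  F = 2.128 + (1.396 − 1)/0.4699 + (7.379 − 1)/63.39 = 3.072
NF = 10 log₁₀(3.072) = 4.87 dB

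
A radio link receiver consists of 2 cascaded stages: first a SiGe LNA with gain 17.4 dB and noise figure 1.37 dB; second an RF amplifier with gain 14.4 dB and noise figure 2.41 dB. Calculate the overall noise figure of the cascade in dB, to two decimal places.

1.41 dB

Convert to linear (a loss of L dB is a gain of −L dB): F_i = 10^(NF_i/10), G_i = 10^(G_i,dB/10)
  Stage 1: F_1 = 10^(1.37/10) = 1.371, G_1 = 10^(17.4/10) = 54.95
  Stage 2: F_2 = 10^(2.41/10) = 1.742, G_2 = 10^(14.4/10) = 27.54
Friis cascade:
  F = 1.371 + (1.742 − 1)/54.95 = 1.384
NF = 10 log₁₀(1.384) = 1.41 dB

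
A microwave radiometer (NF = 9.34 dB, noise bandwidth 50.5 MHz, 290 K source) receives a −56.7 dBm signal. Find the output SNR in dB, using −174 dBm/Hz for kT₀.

Noise floor: N = −174 + 10 log₁₀(B) + NF
10 log₁₀(5.05×10⁷) = 77.03 dB
N = −174 + 77.03 + 9.34 = −87.63 dBm
SNR = P_sig − N = −56.7 − (−87.63) = 30.93 dB → 30.9 dB

30.9 dB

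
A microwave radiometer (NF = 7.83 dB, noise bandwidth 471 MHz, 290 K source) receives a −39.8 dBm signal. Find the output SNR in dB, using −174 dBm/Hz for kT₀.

39.6 dB

Noise floor: N = −174 + 10 log₁₀(B) + NF
10 log₁₀(4.71×10⁸) = 86.73 dB
N = −174 + 86.73 + 7.83 = −79.44 dBm
SNR = P_sig − N = −39.8 − (−79.44) = 39.64 dB → 39.6 dB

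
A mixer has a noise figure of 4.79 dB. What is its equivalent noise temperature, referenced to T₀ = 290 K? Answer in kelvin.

F = 10^(4.79/10) = 3.01301
T_e = (F − 1)·T₀ = (3.01301 − 1) × 290 = 584 K

584 K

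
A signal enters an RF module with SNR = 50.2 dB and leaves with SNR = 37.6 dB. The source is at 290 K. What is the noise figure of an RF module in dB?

NF (dB) = SNR_in(dB) − SNR_out(dB) when the source is at T₀
NF = 50.2 − 37.6 = 12.6 dB

12.6 dB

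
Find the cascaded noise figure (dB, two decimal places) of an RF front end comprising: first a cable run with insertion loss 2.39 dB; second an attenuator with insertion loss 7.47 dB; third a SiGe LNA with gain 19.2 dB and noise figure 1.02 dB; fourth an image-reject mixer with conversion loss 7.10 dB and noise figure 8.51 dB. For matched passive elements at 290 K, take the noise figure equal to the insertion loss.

Convert to linear (a loss of L dB is a gain of −L dB): F_i = 10^(NF_i/10), G_i = 10^(G_i,dB/10)
  Stage 1: F_1 = 10^(2.39/10) = 1.734, G_1 = 10^(−2.39/10) = 0.5768
  Stage 2: F_2 = 10^(7.47/10) = 5.585, G_2 = 10^(−7.47/10) = 0.1791
  Stage 3: F_3 = 10^(1.02/10) = 1.265, G_3 = 10^(19.2/10) = 83.18
  Stage 4: F_4 = 10^(8.51/10) = 7.096, G_4 = 10^(−7.10/10) = 0.1950
Friis cascade:
  F = 1.734 + (5.585 − 1)/0.5768 + (1.265 − 1)/0.1033 + (7.096 − 1)/8.590 = 12.96
NF = 10 log₁₀(12.96) = 11.12 dB

11.12 dB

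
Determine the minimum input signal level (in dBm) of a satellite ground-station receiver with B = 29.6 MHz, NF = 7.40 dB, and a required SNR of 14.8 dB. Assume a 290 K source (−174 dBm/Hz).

Sensitivity = −174 + 10 log₁₀(B) + NF + SNR_min
= −174 + 74.71 + 7.40 + 14.8
= −77.09 dBm → −77.1 dBm

−77.1 dBm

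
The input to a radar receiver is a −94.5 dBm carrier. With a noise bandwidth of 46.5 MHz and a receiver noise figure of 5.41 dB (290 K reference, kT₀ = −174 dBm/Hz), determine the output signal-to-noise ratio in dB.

Noise floor: N = −174 + 10 log₁₀(B) + NF
10 log₁₀(4.65×10⁷) = 76.67 dB
N = −174 + 76.67 + 5.41 = −91.92 dBm
SNR = P_sig − N = −94.5 − (−91.92) = −2.58 dB → −2.6 dB

−2.6 dB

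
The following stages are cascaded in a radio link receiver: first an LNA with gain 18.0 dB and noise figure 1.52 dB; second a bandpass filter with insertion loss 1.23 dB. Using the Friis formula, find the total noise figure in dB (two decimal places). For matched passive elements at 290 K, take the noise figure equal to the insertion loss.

Convert to linear (a loss of L dB is a gain of −L dB): F_i = 10^(NF_i/10), G_i = 10^(G_i,dB/10)
  Stage 1: F_1 = 10^(1.52/10) = 1.419, G_1 = 10^(18.0/10) = 63.10
  Stage 2: F_2 = 10^(1.23/10) = 1.327, G_2 = 10^(−1.23/10) = 0.7534
Friis cascade:
  F = 1.419 + (1.327 − 1)/63.10 = 1.424
NF = 10 log₁₀(1.424) = 1.54 dB

1.54 dB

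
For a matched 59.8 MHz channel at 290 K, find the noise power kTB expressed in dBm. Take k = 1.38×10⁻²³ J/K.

P_n = kTB = 1.38×10⁻²³ × 290 × 5.98×10⁷ = 2.39×10⁻¹³ W
In dBm: 10 log₁₀(2.39×10⁻¹³ / 10⁻³) = −96.2 dBm

−96.2 dBm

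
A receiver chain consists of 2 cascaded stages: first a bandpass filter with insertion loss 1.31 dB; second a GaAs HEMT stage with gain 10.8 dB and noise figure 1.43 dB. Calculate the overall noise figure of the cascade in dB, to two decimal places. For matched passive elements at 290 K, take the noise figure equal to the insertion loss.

2.74 dB

Convert to linear (a loss of L dB is a gain of −L dB): F_i = 10^(NF_i/10), G_i = 10^(G_i,dB/10)
  Stage 1: F_1 = 10^(1.31/10) = 1.352, G_1 = 10^(−1.31/10) = 0.7396
  Stage 2: F_2 = 10^(1.43/10) = 1.390, G_2 = 10^(10.8/10) = 12.02
Friis cascade:
  F = 1.352 + (1.390 − 1)/0.7396 = 1.879
NF = 10 log₁₀(1.879) = 2.74 dB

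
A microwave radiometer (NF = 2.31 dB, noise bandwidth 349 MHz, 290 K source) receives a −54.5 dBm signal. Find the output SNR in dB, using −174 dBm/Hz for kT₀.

31.8 dB

Noise floor: N = −174 + 10 log₁₀(B) + NF
10 log₁₀(3.49×10⁸) = 85.43 dB
N = −174 + 85.43 + 2.31 = −86.26 dBm
SNR = P_sig − N = −54.5 − (−86.26) = 31.76 dB → 31.8 dB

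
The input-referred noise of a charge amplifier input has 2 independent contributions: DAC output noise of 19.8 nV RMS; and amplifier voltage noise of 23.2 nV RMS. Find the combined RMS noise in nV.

Uncorrelated sources add in power (mean-square): V_tot = √(ΣV_i²)
V_tot = √[(1.98×10⁻⁸)² + (2.32×10⁻⁸)²] = 3.05×10⁻⁸ V = 30.5 nV

30.5 nV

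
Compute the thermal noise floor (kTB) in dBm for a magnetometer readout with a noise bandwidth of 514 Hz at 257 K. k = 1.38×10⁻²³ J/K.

P_n = kTB = 1.38×10⁻²³ × 257 × 5.14×10² = 1.82×10⁻¹⁸ W
In dBm: 10 log₁₀(1.82×10⁻¹⁸ / 10⁻³) = −147.4 dBm

−147.4 dBm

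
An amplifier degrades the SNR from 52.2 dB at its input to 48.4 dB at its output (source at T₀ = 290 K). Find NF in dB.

NF (dB) = SNR_in(dB) − SNR_out(dB) when the source is at T₀
NF = 52.2 − 48.4 = 3.8 dB

3.8 dB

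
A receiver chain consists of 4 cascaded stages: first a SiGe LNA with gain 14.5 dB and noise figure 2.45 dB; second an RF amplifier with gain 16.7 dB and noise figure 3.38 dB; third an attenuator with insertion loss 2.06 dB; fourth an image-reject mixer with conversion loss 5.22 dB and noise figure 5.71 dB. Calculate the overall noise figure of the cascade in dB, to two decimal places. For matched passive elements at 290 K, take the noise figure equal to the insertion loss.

Convert to linear (a loss of L dB is a gain of −L dB): F_i = 10^(NF_i/10), G_i = 10^(G_i,dB/10)
  Stage 1: F_1 = 10^(2.45/10) = 1.758, G_1 = 10^(14.5/10) = 28.18
  Stage 2: F_2 = 10^(3.38/10) = 2.178, G_2 = 10^(16.7/10) = 46.77
  Stage 3: F_3 = 10^(2.06/10) = 1.607, G_3 = 10^(−2.06/10) = 0.6223
  Stage 4: F_4 = 10^(5.71/10) = 3.724, G_4 = 10^(−5.22/10) = 0.3006
Friis cascade:
  F = 1.758 + (2.178 − 1)/28.18 + (1.607 − 1)/1318 + (3.724 − 1)/820.4 = 1.803
NF = 10 log₁₀(1.803) = 2.56 dB

2.56 dB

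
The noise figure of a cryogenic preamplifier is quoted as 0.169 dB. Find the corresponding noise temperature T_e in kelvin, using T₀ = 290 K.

11.5 K

F = 10^(0.169/10) = 1.03968
T_e = (F − 1)·T₀ = (1.03968 − 1) × 290 = 11.5 K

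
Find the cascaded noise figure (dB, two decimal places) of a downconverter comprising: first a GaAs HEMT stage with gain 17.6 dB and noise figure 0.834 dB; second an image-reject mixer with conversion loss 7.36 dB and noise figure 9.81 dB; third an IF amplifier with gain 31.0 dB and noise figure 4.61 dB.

Convert to linear (a loss of L dB is a gain of −L dB): F_i = 10^(NF_i/10), G_i = 10^(G_i,dB/10)
  Stage 1: F_1 = 10^(0.834/10) = 1.212, G_1 = 10^(17.6/10) = 57.54
  Stage 2: F_2 = 10^(9.81/10) = 9.572, G_2 = 10^(−7.36/10) = 0.1837
  Stage 3: F_3 = 10^(4.61/10) = 2.891, G_3 = 10^(31.0/10) = 1259
Friis cascade:
  F = 1.212 + (9.572 − 1)/57.54 + (2.891 − 1)/10.57 = 1.540
NF = 10 log₁₀(1.540) = 1.87 dB

1.87 dB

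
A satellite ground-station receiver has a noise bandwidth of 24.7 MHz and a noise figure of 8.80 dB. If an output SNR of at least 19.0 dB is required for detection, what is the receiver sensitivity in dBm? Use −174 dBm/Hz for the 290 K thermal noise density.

−72.3 dBm

Sensitivity = −174 + 10 log₁₀(B) + NF + SNR_min
= −174 + 73.93 + 8.80 + 19.0
= −72.27 dBm → −72.3 dBm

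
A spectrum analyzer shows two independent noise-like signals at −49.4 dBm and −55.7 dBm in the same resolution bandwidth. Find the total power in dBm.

Convert to linear, add, convert back:
P₁ = 1.15×10⁻⁸ W, P₂ = 2.69×10⁻⁹ W
P_tot = 1.42×10⁻⁸ W → 10 log₁₀(P_tot / 10⁻³) = −48.5 dBm

−48.5 dBm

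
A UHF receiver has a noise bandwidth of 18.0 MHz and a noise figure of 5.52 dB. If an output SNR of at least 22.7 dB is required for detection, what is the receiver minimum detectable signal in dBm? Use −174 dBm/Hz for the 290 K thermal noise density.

−73.2 dBm

Sensitivity = −174 + 10 log₁₀(B) + NF + SNR_min
= −174 + 72.55 + 5.52 + 22.7
= −73.23 dBm → −73.2 dBm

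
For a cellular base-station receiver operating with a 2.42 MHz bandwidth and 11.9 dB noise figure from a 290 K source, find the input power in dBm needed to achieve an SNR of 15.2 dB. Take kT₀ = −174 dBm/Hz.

Sensitivity = −174 + 10 log₁₀(B) + NF + SNR_min
= −174 + 63.84 + 11.9 + 15.2
= −83.06 dBm → −83.1 dBm

−83.1 dBm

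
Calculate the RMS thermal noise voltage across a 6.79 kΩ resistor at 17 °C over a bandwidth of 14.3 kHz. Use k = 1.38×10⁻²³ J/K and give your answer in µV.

T = 17 °C + 273.15 = 290.15 K
V_n = √(4kTRB)
4kTRB = 4 × 1.38×10⁻²³ × 290.15 × 6.79×10³ × 1.43×10⁴ = 1.56×10⁻¹² V²
V_n = √(1.56×10⁻¹²) = 1.25×10⁻⁶ V = 1.25 µV

1.25 µV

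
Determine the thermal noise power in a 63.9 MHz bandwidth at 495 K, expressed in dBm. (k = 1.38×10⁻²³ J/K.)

P_n = kTB = 1.38×10⁻²³ × 495 × 6.39×10⁷ = 4.37×10⁻¹³ W
In dBm: 10 log₁₀(4.37×10⁻¹³ / 10⁻³) = −93.6 dBm

−93.6 dBm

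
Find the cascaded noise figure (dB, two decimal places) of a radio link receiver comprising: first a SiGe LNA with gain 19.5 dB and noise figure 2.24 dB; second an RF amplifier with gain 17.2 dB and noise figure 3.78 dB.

2.28 dB

Convert to linear (a loss of L dB is a gain of −L dB): F_i = 10^(NF_i/10), G_i = 10^(G_i,dB/10)
  Stage 1: F_1 = 10^(2.24/10) = 1.675, G_1 = 10^(19.5/10) = 89.13
  Stage 2: F_2 = 10^(3.78/10) = 2.388, G_2 = 10^(17.2/10) = 52.48
Friis cascade:
  F = 1.675 + (2.388 − 1)/89.13 = 1.691
NF = 10 log₁₀(1.691) = 2.28 dB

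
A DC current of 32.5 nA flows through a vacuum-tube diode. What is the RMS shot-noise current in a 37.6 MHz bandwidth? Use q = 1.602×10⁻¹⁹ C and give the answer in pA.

I_n = √(2qI·B)
2qI·B = 2 × 1.602×10⁻¹⁹ × 3.25×10⁻⁸ × 3.76×10⁷ = 3.92×10⁻¹⁹ A²
I_n = √(3.92×10⁻¹⁹) = 6.26×10⁻¹⁰ A = 626 pA

626 pA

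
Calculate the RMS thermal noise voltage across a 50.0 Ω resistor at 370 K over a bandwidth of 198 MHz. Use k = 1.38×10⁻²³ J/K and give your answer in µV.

14.2 µV

V_n = √(4kTRB)
4kTRB = 4 × 1.38×10⁻²³ × 370 × 5.00×10¹ × 1.98×10⁸ = 2.02×10⁻¹⁰ V²
V_n = √(2.02×10⁻¹⁰) = 1.42×10⁻⁵ V = 14.2 µV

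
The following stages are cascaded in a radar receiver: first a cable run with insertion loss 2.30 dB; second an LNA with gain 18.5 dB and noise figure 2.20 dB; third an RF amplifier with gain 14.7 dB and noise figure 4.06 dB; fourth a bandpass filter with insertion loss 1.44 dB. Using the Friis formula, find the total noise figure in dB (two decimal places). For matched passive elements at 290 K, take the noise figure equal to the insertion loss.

4.56 dB

Convert to linear (a loss of L dB is a gain of −L dB): F_i = 10^(NF_i/10), G_i = 10^(G_i,dB/10)
  Stage 1: F_1 = 10^(2.30/10) = 1.698, G_1 = 10^(−2.30/10) = 0.5888
  Stage 2: F_2 = 10^(2.20/10) = 1.660, G_2 = 10^(18.5/10) = 70.79
  Stage 3: F_3 = 10^(4.06/10) = 2.547, G_3 = 10^(14.7/10) = 29.51
  Stage 4: F_4 = 10^(1.44/10) = 1.393, G_4 = 10^(−1.44/10) = 0.7178
Friis cascade:
  F = 1.698 + (1.660 − 1)/0.5888 + (2.547 − 1)/41.69 + (1.393 − 1)/1230 = 2.856
NF = 10 log₁₀(2.856) = 4.56 dB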